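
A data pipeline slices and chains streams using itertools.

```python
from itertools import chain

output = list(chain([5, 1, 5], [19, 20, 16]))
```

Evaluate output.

Step 1: chain() concatenates iterables: [5, 1, 5] + [19, 20, 16].
Therefore output = [5, 1, 5, 19, 20, 16].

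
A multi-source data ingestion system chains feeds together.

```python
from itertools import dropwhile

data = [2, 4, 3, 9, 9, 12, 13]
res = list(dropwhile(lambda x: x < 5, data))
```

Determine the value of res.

Step 1: dropwhile drops elements while < 5:
  2 < 5: dropped
  4 < 5: dropped
  3 < 5: dropped
  9: kept (dropping stopped)
Step 2: Remaining elements kept regardless of condition.
Therefore res = [9, 9, 12, 13].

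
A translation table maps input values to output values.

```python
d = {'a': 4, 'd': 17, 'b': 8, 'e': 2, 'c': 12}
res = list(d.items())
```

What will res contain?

Step 1: d.items() returns (key, value) pairs in insertion order.
Therefore res = [('a', 4), ('d', 17), ('b', 8), ('e', 2), ('c', 12)].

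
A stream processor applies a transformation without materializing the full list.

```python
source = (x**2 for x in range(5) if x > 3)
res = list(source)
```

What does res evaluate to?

Step 1: For range(5), keep x > 3, then square:
  x=0: 0 <= 3, excluded
  x=1: 1 <= 3, excluded
  x=2: 2 <= 3, excluded
  x=3: 3 <= 3, excluded
  x=4: 4 > 3, yield 4**2 = 16
Therefore res = [16].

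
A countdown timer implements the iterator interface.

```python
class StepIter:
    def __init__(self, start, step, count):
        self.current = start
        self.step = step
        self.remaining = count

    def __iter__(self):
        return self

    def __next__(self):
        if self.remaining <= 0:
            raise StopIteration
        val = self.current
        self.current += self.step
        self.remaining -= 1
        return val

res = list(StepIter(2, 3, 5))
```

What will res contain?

Step 1: StepIter starts at 2, increments by 3, for 5 steps:
  Yield 2, then current += 3
  Yield 5, then current += 3
  Yield 8, then current += 3
  Yield 11, then current += 3
  Yield 14, then current += 3
Therefore res = [2, 5, 8, 11, 14].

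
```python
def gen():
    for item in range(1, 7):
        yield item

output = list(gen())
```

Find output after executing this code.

Step 1: The generator yields each value from range(1, 7).
Step 2: list() consumes all yields: [1, 2, 3, 4, 5, 6].
Therefore output = [1, 2, 3, 4, 5, 6].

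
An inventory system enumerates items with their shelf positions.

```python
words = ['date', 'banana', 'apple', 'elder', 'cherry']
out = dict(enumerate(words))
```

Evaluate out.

Step 1: enumerate pairs indices with words:
  0 -> 'date'
  1 -> 'banana'
  2 -> 'apple'
  3 -> 'elder'
  4 -> 'cherry'
Therefore out = {0: 'date', 1: 'banana', 2: 'apple', 3: 'elder', 4: 'cherry'}.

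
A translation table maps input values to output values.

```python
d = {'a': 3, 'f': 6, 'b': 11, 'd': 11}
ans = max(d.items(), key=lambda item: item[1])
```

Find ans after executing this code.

Step 1: Find item with maximum value:
  ('a', 3)
  ('f', 6)
  ('b', 11)
  ('d', 11)
Step 2: Maximum value is 11 at key 'b'.
Therefore ans = ('b', 11).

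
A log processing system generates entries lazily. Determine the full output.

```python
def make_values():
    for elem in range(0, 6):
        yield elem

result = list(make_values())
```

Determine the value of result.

Step 1: The generator yields each value from range(0, 6).
Step 2: list() consumes all yields: [0, 1, 2, 3, 4, 5].
Therefore result = [0, 1, 2, 3, 4, 5].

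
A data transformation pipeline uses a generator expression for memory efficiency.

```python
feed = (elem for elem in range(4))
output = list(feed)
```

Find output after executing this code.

Step 1: Generator expression iterates range(4): [0, 1, 2, 3].
Step 2: list() collects all values.
Therefore output = [0, 1, 2, 3].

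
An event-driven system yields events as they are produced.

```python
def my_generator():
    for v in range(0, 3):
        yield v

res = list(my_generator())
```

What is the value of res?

Step 1: The generator yields each value from range(0, 3).
Step 2: list() consumes all yields: [0, 1, 2].
Therefore res = [0, 1, 2].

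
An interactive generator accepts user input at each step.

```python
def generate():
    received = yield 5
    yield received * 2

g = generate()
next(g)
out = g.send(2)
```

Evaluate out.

Step 1: next(g) advances to first yield, producing 5.
Step 2: send(2) resumes, received = 2.
Step 3: yield received * 2 = 2 * 2 = 4.
Therefore out = 4.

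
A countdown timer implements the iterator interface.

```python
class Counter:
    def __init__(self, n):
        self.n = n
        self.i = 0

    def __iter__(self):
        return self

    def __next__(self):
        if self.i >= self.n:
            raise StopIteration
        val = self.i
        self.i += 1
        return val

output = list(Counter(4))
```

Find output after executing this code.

Step 1: Counter(4) creates an iterator counting 0 to 3.
Step 2: list() consumes all values: [0, 1, 2, 3].
Therefore output = [0, 1, 2, 3].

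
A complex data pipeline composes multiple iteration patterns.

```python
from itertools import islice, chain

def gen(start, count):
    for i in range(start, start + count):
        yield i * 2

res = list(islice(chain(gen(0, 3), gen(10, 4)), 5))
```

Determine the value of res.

Step 1: gen(0, 3) yields [0, 2, 4].
Step 2: gen(10, 4) yields [20, 22, 24, 26].
Step 3: chain concatenates: [0, 2, 4, 20, 22, 24, 26].
Step 4: islice takes first 5: [0, 2, 4, 20, 22].
Therefore res = [0, 2, 4, 20, 22].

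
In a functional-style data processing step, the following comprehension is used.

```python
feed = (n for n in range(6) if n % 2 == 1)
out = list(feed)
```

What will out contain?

Step 1: Filter range(6) keeping only odd values:
  n=0: even, excluded
  n=1: odd, included
  n=2: even, excluded
  n=3: odd, included
  n=4: even, excluded
  n=5: odd, included
Therefore out = [1, 3, 5].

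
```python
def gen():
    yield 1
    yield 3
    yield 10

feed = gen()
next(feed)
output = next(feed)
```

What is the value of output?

Step 1: gen() creates a generator.
Step 2: next(feed) yields 1 (consumed and discarded).
Step 3: next(feed) yields 3, assigned to output.
Therefore output = 3.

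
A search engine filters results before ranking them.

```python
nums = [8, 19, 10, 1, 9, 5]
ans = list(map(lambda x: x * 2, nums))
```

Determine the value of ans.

Step 1: Apply lambda x: x * 2 to each element:
  8 -> 16
  19 -> 38
  10 -> 20
  1 -> 2
  9 -> 18
  5 -> 10
Therefore ans = [16, 38, 20, 2, 18, 10].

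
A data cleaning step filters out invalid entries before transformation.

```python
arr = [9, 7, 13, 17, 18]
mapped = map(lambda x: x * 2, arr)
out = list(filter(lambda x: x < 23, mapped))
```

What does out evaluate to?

Step 1: Map x * 2:
  9 -> 18
  7 -> 14
  13 -> 26
  17 -> 34
  18 -> 36
Step 2: Filter for < 23:
  18: kept
  14: kept
  26: removed
  34: removed
  36: removed
Therefore out = [18, 14].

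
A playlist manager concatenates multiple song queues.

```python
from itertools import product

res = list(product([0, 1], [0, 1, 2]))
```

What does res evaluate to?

Step 1: product([0, 1], [0, 1, 2]) gives all pairs:
  (0, 0)
  (0, 1)
  (0, 2)
  (1, 0)
  (1, 1)
  (1, 2)
Therefore res = [(0, 0), (0, 1), (0, 2), (1, 0), (1, 1), (1, 2)].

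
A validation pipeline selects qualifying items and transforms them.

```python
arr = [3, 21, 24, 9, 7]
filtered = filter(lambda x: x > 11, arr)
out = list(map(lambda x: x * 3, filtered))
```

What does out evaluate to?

Step 1: Filter arr for elements > 11:
  3: removed
  21: kept
  24: kept
  9: removed
  7: removed
Step 2: Map x * 3 on filtered [21, 24]:
  21 -> 63
  24 -> 72
Therefore out = [63, 72].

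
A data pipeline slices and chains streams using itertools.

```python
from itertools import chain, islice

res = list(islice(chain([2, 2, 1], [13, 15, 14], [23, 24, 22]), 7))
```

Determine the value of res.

Step 1: chain([2, 2, 1], [13, 15, 14], [23, 24, 22]) = [2, 2, 1, 13, 15, 14, 23, 24, 22].
Step 2: islice takes first 7 elements: [2, 2, 1, 13, 15, 14, 23].
Therefore res = [2, 2, 1, 13, 15, 14, 23].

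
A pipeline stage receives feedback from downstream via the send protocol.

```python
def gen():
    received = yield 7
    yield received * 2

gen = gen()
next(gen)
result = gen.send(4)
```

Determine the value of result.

Step 1: next(gen) advances to first yield, producing 7.
Step 2: send(4) resumes, received = 4.
Step 3: yield received * 2 = 4 * 2 = 8.
Therefore result = 8.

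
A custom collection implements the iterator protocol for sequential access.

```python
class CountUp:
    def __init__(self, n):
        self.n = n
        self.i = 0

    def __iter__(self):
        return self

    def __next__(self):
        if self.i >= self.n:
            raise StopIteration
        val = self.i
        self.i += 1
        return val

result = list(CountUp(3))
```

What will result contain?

Step 1: CountUp(3) creates an iterator counting 0 to 2.
Step 2: list() consumes all values: [0, 1, 2].
Therefore result = [0, 1, 2].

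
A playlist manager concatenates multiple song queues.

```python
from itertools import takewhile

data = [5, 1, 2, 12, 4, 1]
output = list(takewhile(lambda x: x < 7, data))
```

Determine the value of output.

Step 1: takewhile stops at first element >= 7:
  5 < 7: take
  1 < 7: take
  2 < 7: take
  12 >= 7: stop
Therefore output = [5, 1, 2].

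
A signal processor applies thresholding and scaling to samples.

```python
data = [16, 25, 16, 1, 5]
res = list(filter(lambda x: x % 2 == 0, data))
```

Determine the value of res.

Step 1: Filter elements divisible by 2:
  16 % 2 = 0: kept
  25 % 2 = 1: removed
  16 % 2 = 0: kept
  1 % 2 = 1: removed
  5 % 2 = 1: removed
Therefore res = [16, 16].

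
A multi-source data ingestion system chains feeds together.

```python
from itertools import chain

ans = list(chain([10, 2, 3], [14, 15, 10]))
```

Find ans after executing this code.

Step 1: chain() concatenates iterables: [10, 2, 3] + [14, 15, 10].
Therefore ans = [10, 2, 3, 14, 15, 10].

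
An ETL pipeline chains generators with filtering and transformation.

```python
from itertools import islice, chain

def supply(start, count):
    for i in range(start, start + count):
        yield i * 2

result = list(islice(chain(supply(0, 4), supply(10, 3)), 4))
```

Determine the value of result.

Step 1: supply(0, 4) yields [0, 2, 4, 6].
Step 2: supply(10, 3) yields [20, 22, 24].
Step 3: chain concatenates: [0, 2, 4, 6, 20, 22, 24].
Step 4: islice takes first 4: [0, 2, 4, 6].
Therefore result = [0, 2, 4, 6].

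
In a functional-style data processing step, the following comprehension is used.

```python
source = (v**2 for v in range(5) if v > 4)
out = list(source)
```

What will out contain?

Step 1: For range(5), keep v > 4, then square:
  v=0: 0 <= 4, excluded
  v=1: 1 <= 4, excluded
  v=2: 2 <= 4, excluded
  v=3: 3 <= 4, excluded
  v=4: 4 <= 4, excluded
Therefore out = [].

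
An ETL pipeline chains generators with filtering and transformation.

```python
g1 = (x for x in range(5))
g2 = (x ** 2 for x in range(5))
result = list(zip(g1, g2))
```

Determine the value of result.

Step 1: g1 produces [0, 1, 2, 3, 4].
Step 2: g2 produces [0, 1, 4, 9, 16].
Step 3: zip pairs them: [(0, 0), (1, 1), (2, 4), (3, 9), (4, 16)].
Therefore result = [(0, 0), (1, 1), (2, 4), (3, 9), (4, 16)].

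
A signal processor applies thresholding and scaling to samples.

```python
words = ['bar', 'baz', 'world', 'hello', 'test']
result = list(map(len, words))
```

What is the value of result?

Step 1: Map len() to each word:
  'bar' -> 3
  'baz' -> 3
  'world' -> 5
  'hello' -> 5
  'test' -> 4
Therefore result = [3, 3, 5, 5, 4].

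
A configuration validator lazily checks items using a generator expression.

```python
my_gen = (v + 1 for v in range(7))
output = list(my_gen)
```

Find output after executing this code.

Step 1: For each v in range(7), compute v+1:
  v=0: 0+1 = 1
  v=1: 1+1 = 2
  v=2: 2+1 = 3
  v=3: 3+1 = 4
  v=4: 4+1 = 5
  v=5: 5+1 = 6
  v=6: 6+1 = 7
Therefore output = [1, 2, 3, 4, 5, 6, 7].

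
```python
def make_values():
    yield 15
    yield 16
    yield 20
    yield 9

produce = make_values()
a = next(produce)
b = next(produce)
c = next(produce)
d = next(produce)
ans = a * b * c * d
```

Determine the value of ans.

Step 1: Create generator and consume all values:
  a = next(produce) = 15
  b = next(produce) = 16
  c = next(produce) = 20
  d = next(produce) = 9
Step 2: ans = 15 * 16 * 20 * 9 = 43200.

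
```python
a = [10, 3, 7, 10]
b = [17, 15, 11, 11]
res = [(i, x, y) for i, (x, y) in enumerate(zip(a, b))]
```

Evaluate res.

Step 1: enumerate(zip(a, b)) gives index with paired elements:
  i=0: (10, 17)
  i=1: (3, 15)
  i=2: (7, 11)
  i=3: (10, 11)
Therefore res = [(0, 10, 17), (1, 3, 15), (2, 7, 11), (3, 10, 11)].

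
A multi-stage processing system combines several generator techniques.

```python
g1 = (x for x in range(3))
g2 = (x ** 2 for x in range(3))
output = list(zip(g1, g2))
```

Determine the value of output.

Step 1: g1 produces [0, 1, 2].
Step 2: g2 produces [0, 1, 4].
Step 3: zip pairs them: [(0, 0), (1, 1), (2, 4)].
Therefore output = [(0, 0), (1, 1), (2, 4)].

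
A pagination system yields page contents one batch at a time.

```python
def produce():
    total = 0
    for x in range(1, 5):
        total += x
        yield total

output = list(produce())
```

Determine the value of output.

Step 1: Generator accumulates running sum:
  x=1: total = 1, yield 1
  x=2: total = 3, yield 3
  x=3: total = 6, yield 6
  x=4: total = 10, yield 10
Therefore output = [1, 3, 6, 10].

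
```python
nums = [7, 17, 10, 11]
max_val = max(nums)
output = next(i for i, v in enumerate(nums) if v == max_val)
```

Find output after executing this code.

Step 1: max([7, 17, 10, 11]) = 17.
Step 2: Find first index where value == 17:
  Index 0: 7 != 17
  Index 1: 17 == 17, found!
Therefore output = 1.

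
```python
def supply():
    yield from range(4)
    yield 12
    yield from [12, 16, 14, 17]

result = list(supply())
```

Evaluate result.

Step 1: Trace yields in order:
  yield 0
  yield 1
  yield 2
  yield 3
  yield 12
  yield 12
  yield 16
  yield 14
  yield 17
Therefore result = [0, 1, 2, 3, 12, 12, 16, 14, 17].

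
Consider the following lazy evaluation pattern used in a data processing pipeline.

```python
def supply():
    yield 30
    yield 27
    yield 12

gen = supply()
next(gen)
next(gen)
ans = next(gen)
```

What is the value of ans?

Step 1: supply() creates a generator.
Step 2: next(gen) yields 30 (consumed and discarded).
Step 3: next(gen) yields 27 (consumed and discarded).
Step 4: next(gen) yields 12, assigned to ans.
Therefore ans = 12.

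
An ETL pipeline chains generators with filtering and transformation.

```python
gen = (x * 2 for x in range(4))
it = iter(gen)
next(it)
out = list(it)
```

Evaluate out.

Step 1: Generator produces [0, 2, 4, 6].
Step 2: next(it) consumes first element (0).
Step 3: list(it) collects remaining: [2, 4, 6].
Therefore out = [2, 4, 6].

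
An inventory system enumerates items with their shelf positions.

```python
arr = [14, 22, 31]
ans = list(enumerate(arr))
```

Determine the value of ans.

Step 1: enumerate pairs each element with its index:
  (0, 14)
  (1, 22)
  (2, 31)
Therefore ans = [(0, 14), (1, 22), (2, 31)].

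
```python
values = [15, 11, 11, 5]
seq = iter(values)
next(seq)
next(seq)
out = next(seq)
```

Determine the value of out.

Step 1: Create iterator over [15, 11, 11, 5].
Step 2: next() consumes 15.
Step 3: next() consumes 11.
Step 4: next() returns 11.
Therefore out = 11.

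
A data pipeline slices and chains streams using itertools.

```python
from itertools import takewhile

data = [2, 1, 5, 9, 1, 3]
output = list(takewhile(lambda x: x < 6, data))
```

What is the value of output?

Step 1: takewhile stops at first element >= 6:
  2 < 6: take
  1 < 6: take
  5 < 6: take
  9 >= 6: stop
Therefore output = [2, 1, 5].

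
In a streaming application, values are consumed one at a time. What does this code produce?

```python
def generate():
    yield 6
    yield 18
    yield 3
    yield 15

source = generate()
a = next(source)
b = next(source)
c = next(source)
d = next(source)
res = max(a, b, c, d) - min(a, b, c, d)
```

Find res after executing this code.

Step 1: Create generator and consume all values:
  a = next(source) = 6
  b = next(source) = 18
  c = next(source) = 3
  d = next(source) = 15
Step 2: max = 18, min = 3, res = 18 - 3 = 15.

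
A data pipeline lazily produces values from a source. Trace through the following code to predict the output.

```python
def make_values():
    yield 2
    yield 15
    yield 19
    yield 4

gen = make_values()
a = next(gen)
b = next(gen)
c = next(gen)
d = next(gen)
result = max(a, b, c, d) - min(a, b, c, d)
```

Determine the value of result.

Step 1: Create generator and consume all values:
  a = next(gen) = 2
  b = next(gen) = 15
  c = next(gen) = 19
  d = next(gen) = 4
Step 2: max = 19, min = 2, result = 19 - 2 = 17.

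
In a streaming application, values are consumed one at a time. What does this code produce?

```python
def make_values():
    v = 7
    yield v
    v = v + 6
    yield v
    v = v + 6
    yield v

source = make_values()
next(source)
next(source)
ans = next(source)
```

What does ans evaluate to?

Step 1: Trace through generator execution:
  Yield 1: v starts at 7, yield 7
  Yield 2: v = 7 + 6 = 13, yield 13
  Yield 3: v = 13 + 6 = 19, yield 19
Step 2: First next() gets 7, second next() gets the second value, third next() yields 19.
Therefore ans = 19.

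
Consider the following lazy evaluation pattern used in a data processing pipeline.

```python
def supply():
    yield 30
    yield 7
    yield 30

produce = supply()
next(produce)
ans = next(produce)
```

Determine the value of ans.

Step 1: supply() creates a generator.
Step 2: next(produce) yields 30 (consumed and discarded).
Step 3: next(produce) yields 7, assigned to ans.
Therefore ans = 7.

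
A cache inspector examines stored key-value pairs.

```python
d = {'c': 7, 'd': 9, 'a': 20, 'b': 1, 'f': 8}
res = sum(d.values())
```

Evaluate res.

Step 1: d.values() = [7, 9, 20, 1, 8].
Step 2: sum = 45.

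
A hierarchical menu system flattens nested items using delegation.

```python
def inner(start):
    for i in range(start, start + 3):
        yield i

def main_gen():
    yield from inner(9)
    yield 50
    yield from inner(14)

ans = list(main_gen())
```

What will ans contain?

Step 1: main_gen() delegates to inner(9):
  yield 9
  yield 10
  yield 11
Step 2: yield 50
Step 3: Delegates to inner(14):
  yield 14
  yield 15
  yield 16
Therefore ans = [9, 10, 11, 50, 14, 15, 16].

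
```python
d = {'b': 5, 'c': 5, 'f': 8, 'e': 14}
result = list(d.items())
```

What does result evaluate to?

Step 1: d.items() returns (key, value) pairs in insertion order.
Therefore result = [('b', 5), ('c', 5), ('f', 8), ('e', 14)].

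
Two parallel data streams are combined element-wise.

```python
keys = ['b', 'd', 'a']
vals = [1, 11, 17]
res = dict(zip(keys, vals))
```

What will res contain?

Step 1: zip pairs keys with values:
  'b' -> 1
  'd' -> 11
  'a' -> 17
Therefore res = {'b': 1, 'd': 11, 'a': 17}.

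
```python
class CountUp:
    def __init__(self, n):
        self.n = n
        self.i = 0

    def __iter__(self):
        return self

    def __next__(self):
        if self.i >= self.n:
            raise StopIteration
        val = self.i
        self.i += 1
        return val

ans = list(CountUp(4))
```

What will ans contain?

Step 1: CountUp(4) creates an iterator counting 0 to 3.
Step 2: list() consumes all values: [0, 1, 2, 3].
Therefore ans = [0, 1, 2, 3].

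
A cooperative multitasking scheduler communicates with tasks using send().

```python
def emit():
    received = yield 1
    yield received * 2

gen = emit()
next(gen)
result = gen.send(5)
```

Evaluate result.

Step 1: next(gen) advances to first yield, producing 1.
Step 2: send(5) resumes, received = 5.
Step 3: yield received * 2 = 5 * 2 = 10.
Therefore result = 10.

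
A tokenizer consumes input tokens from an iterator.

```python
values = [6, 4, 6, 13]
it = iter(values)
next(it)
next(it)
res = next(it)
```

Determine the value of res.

Step 1: Create iterator over [6, 4, 6, 13].
Step 2: next() consumes 6.
Step 3: next() consumes 4.
Step 4: next() returns 6.
Therefore res = 6.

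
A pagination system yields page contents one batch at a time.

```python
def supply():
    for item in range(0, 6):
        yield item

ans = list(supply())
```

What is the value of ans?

Step 1: The generator yields each value from range(0, 6).
Step 2: list() consumes all yields: [0, 1, 2, 3, 4, 5].
Therefore ans = [0, 1, 2, 3, 4, 5].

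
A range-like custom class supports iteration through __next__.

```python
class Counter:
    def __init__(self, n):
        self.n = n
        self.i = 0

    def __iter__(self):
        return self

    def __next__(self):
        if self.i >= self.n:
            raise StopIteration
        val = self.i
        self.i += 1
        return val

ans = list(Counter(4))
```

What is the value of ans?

Step 1: Counter(4) creates an iterator counting 0 to 3.
Step 2: list() consumes all values: [0, 1, 2, 3].
Therefore ans = [0, 1, 2, 3].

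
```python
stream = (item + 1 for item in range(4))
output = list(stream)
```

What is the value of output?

Step 1: For each item in range(4), compute item+1:
  item=0: 0+1 = 1
  item=1: 1+1 = 2
  item=2: 2+1 = 3
  item=3: 3+1 = 4
Therefore output = [1, 2, 3, 4].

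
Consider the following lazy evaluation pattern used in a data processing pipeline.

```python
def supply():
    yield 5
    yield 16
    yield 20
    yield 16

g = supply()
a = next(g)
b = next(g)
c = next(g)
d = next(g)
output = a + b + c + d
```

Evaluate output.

Step 1: Create generator and consume all values:
  a = next(g) = 5
  b = next(g) = 16
  c = next(g) = 20
  d = next(g) = 16
Step 2: output = 5 + 16 + 20 + 16 = 57.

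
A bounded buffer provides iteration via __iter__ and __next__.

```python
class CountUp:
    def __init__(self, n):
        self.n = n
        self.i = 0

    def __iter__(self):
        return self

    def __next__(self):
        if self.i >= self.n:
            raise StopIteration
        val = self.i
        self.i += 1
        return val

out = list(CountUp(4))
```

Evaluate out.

Step 1: CountUp(4) creates an iterator counting 0 to 3.
Step 2: list() consumes all values: [0, 1, 2, 3].
Therefore out = [0, 1, 2, 3].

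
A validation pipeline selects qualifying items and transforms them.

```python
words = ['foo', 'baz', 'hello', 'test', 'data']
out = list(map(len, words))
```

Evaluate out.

Step 1: Map len() to each word:
  'foo' -> 3
  'baz' -> 3
  'hello' -> 5
  'test' -> 4
  'data' -> 4
Therefore out = [3, 3, 5, 4, 4].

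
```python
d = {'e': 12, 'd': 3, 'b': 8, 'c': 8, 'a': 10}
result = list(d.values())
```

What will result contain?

Step 1: d.values() returns the dictionary values in insertion order.
Therefore result = [12, 3, 8, 8, 10].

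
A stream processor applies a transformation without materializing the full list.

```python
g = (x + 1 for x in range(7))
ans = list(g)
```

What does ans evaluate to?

Step 1: For each x in range(7), compute x+1:
  x=0: 0+1 = 1
  x=1: 1+1 = 2
  x=2: 2+1 = 3
  x=3: 3+1 = 4
  x=4: 4+1 = 5
  x=5: 5+1 = 6
  x=6: 6+1 = 7
Therefore ans = [1, 2, 3, 4, 5, 6, 7].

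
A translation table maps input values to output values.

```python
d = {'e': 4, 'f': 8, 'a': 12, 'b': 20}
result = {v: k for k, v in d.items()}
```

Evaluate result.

Step 1: Invert dict (swap keys and values):
  'e': 4 -> 4: 'e'
  'f': 8 -> 8: 'f'
  'a': 12 -> 12: 'a'
  'b': 20 -> 20: 'b'
Therefore result = {4: 'e', 8: 'f', 12: 'a', 20: 'b'}.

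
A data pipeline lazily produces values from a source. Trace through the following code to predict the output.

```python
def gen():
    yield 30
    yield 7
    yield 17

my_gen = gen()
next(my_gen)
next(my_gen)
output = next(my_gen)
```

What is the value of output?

Step 1: gen() creates a generator.
Step 2: next(my_gen) yields 30 (consumed and discarded).
Step 3: next(my_gen) yields 7 (consumed and discarded).
Step 4: next(my_gen) yields 17, assigned to output.
Therefore output = 17.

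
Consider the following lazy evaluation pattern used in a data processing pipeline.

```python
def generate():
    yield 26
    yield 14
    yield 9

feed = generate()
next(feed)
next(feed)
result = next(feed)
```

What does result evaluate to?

Step 1: generate() creates a generator.
Step 2: next(feed) yields 26 (consumed and discarded).
Step 3: next(feed) yields 14 (consumed and discarded).
Step 4: next(feed) yields 9, assigned to result.
Therefore result = 9.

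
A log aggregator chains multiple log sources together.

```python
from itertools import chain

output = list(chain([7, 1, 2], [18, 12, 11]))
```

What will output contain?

Step 1: chain() concatenates iterables: [7, 1, 2] + [18, 12, 11].
Therefore output = [7, 1, 2, 18, 12, 11].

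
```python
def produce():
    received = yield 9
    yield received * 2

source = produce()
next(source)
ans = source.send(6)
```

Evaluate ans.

Step 1: next(source) advances to first yield, producing 9.
Step 2: send(6) resumes, received = 6.
Step 3: yield received * 2 = 6 * 2 = 12.
Therefore ans = 12.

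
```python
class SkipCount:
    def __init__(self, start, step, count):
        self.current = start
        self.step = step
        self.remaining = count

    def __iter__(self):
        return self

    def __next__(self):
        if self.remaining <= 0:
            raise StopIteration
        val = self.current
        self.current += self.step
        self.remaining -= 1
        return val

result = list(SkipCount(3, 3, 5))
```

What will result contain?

Step 1: SkipCount starts at 3, increments by 3, for 5 steps:
  Yield 3, then current += 3
  Yield 6, then current += 3
  Yield 9, then current += 3
  Yield 12, then current += 3
  Yield 15, then current += 3
Therefore result = [3, 6, 9, 12, 15].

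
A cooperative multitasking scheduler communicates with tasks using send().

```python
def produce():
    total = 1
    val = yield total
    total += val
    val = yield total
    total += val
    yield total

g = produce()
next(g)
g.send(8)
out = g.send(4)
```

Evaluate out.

Step 1: next() -> yield total=1.
Step 2: send(8) -> val=8, total = 1+8 = 9, yield 9.
Step 3: send(4) -> val=4, total = 9+4 = 13, yield 13.
Therefore out = 13.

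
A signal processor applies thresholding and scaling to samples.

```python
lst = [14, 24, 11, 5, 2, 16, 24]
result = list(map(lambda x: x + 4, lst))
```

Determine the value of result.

Step 1: Apply lambda x: x + 4 to each element:
  14 -> 18
  24 -> 28
  11 -> 15
  5 -> 9
  2 -> 6
  16 -> 20
  24 -> 28
Therefore result = [18, 28, 15, 9, 6, 20, 28].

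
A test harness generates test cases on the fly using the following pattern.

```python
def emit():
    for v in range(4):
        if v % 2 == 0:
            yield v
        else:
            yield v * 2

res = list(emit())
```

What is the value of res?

Step 1: For each v in range(4), yield v if even, else v*2:
  v=0 (even): yield 0
  v=1 (odd): yield 1*2 = 2
  v=2 (even): yield 2
  v=3 (odd): yield 3*2 = 6
Therefore res = [0, 2, 2, 6].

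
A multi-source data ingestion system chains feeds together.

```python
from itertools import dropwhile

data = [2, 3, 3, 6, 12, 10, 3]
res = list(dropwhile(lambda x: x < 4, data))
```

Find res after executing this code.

Step 1: dropwhile drops elements while < 4:
  2 < 4: dropped
  3 < 4: dropped
  3 < 4: dropped
  6: kept (dropping stopped)
Step 2: Remaining elements kept regardless of condition.
Therefore res = [6, 12, 10, 3].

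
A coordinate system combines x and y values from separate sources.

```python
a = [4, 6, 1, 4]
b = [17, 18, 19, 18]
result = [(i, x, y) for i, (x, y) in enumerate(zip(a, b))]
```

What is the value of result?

Step 1: enumerate(zip(a, b)) gives index with paired elements:
  i=0: (4, 17)
  i=1: (6, 18)
  i=2: (1, 19)
  i=3: (4, 18)
Therefore result = [(0, 4, 17), (1, 6, 18), (2, 1, 19), (3, 4, 18)].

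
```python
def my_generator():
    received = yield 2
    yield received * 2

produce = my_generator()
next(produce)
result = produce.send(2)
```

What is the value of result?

Step 1: next(produce) advances to first yield, producing 2.
Step 2: send(2) resumes, received = 2.
Step 3: yield received * 2 = 2 * 2 = 4.
Therefore result = 4.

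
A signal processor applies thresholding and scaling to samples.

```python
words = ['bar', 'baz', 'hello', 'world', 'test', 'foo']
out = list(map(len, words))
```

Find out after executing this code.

Step 1: Map len() to each word:
  'bar' -> 3
  'baz' -> 3
  'hello' -> 5
  'world' -> 5
  'test' -> 4
  'foo' -> 3
Therefore out = [3, 3, 5, 5, 4, 3].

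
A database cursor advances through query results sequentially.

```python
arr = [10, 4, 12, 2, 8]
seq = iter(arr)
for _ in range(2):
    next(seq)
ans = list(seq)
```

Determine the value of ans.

Step 1: Create iterator over [10, 4, 12, 2, 8].
Step 2: Advance 2 positions (consuming [10, 4]).
Step 3: list() collects remaining elements: [12, 2, 8].
Therefore ans = [12, 2, 8].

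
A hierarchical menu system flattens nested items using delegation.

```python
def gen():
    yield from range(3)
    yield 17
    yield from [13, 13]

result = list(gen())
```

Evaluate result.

Step 1: Trace yields in order:
  yield 0
  yield 1
  yield 2
  yield 17
  yield 13
  yield 13
Therefore result = [0, 1, 2, 17, 13, 13].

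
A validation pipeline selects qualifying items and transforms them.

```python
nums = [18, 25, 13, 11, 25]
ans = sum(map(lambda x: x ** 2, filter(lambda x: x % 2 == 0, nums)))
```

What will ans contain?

Step 1: Filter even numbers from [18, 25, 13, 11, 25]: [18]
Step 2: Square each: [324]
Step 3: Sum = 324.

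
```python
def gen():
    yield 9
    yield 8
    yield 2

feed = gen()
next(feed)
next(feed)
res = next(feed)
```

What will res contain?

Step 1: gen() creates a generator.
Step 2: next(feed) yields 9 (consumed and discarded).
Step 3: next(feed) yields 8 (consumed and discarded).
Step 4: next(feed) yields 2, assigned to res.
Therefore res = 2.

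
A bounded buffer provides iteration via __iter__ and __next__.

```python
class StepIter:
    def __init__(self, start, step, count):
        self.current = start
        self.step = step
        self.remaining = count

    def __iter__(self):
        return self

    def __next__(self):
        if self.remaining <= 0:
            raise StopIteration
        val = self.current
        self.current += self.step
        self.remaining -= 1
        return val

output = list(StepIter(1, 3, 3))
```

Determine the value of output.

Step 1: StepIter starts at 1, increments by 3, for 3 steps:
  Yield 1, then current += 3
  Yield 4, then current += 3
  Yield 7, then current += 3
Therefore output = [1, 4, 7].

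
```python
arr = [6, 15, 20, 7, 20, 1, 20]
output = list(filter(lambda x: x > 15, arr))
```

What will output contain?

Step 1: Filter elements > 15:
  6: removed
  15: removed
  20: kept
  7: removed
  20: kept
  1: removed
  20: kept
Therefore output = [20, 20, 20].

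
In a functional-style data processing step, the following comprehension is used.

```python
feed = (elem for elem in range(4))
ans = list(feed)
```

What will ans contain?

Step 1: Generator expression iterates range(4): [0, 1, 2, 3].
Step 2: list() collects all values.
Therefore ans = [0, 1, 2, 3].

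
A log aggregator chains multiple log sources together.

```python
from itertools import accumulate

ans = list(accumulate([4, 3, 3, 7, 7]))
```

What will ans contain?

Step 1: accumulate computes running sums:
  + 4 = 4
  + 3 = 7
  + 3 = 10
  + 7 = 17
  + 7 = 24
Therefore ans = [4, 7, 10, 17, 24].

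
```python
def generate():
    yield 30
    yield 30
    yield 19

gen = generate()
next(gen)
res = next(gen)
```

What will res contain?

Step 1: generate() creates a generator.
Step 2: next(gen) yields 30 (consumed and discarded).
Step 3: next(gen) yields 30, assigned to res.
Therefore res = 30.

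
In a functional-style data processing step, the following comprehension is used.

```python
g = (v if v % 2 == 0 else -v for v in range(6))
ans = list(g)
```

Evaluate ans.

Step 1: For each v in range(6), yield v if even, else -v:
  v=0: even, yield 0
  v=1: odd, yield -1
  v=2: even, yield 2
  v=3: odd, yield -3
  v=4: even, yield 4
  v=5: odd, yield -5
Therefore ans = [0, -1, 2, -3, 4, -5].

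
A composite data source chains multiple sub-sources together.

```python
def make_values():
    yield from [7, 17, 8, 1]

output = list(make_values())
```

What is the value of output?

Step 1: yield from delegates to the iterable, yielding each element.
Step 2: Collected values: [7, 17, 8, 1].
Therefore output = [7, 17, 8, 1].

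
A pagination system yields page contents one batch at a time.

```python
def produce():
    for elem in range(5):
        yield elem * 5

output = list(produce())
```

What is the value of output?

Step 1: For each elem in range(5), yield elem * 5:
  elem=0: yield 0 * 5 = 0
  elem=1: yield 1 * 5 = 5
  elem=2: yield 2 * 5 = 10
  elem=3: yield 3 * 5 = 15
  elem=4: yield 4 * 5 = 20
Therefore output = [0, 5, 10, 15, 20].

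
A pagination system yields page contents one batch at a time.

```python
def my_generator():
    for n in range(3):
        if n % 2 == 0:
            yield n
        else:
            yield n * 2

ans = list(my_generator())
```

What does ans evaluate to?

Step 1: For each n in range(3), yield n if even, else n*2:
  n=0 (even): yield 0
  n=1 (odd): yield 1*2 = 2
  n=2 (even): yield 2
Therefore ans = [0, 2, 2].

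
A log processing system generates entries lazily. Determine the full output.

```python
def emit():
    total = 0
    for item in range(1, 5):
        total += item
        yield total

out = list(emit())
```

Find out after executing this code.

Step 1: Generator accumulates running sum:
  item=1: total = 1, yield 1
  item=2: total = 3, yield 3
  item=3: total = 6, yield 6
  item=4: total = 10, yield 10
Therefore out = [1, 3, 6, 10].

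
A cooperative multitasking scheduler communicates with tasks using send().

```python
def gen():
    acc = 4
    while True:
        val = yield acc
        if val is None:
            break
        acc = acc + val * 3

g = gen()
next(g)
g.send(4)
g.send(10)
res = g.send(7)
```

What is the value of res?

Step 1: next() -> yield acc=4.
Step 2: send(4) -> val=4, acc = 4 + 4*3 = 16, yield 16.
Step 3: send(10) -> val=10, acc = 16 + 10*3 = 46, yield 46.
Step 4: send(7) -> val=7, acc = 46 + 7*3 = 67, yield 67.
Therefore res = 67.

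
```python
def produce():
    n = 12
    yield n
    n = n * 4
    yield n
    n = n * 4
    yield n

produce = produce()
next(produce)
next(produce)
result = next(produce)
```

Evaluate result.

Step 1: Trace through generator execution:
  Yield 1: n starts at 12, yield 12
  Yield 2: n = 12 * 4 = 48, yield 48
  Yield 3: n = 48 * 4 = 192, yield 192
Step 2: First next() gets 12, second next() gets the second value, third next() yields 192.
Therefore result = 192.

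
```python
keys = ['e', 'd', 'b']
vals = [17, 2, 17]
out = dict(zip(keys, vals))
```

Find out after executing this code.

Step 1: zip pairs keys with values:
  'e' -> 17
  'd' -> 2
  'b' -> 17
Therefore out = {'e': 17, 'd': 2, 'b': 17}.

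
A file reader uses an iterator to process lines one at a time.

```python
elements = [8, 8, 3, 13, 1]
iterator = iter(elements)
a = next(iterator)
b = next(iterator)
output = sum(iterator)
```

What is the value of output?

Step 1: Create iterator over [8, 8, 3, 13, 1].
Step 2: a = next() = 8, b = next() = 8.
Step 3: sum() of remaining [3, 13, 1] = 17.
Therefore output = 17.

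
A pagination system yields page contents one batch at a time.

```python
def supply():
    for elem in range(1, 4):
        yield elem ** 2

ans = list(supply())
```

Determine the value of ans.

Step 1: For each elem in range(1, 4), yield elem**2:
  elem=1: yield 1**2 = 1
  elem=2: yield 2**2 = 4
  elem=3: yield 3**2 = 9
Therefore ans = [1, 4, 9].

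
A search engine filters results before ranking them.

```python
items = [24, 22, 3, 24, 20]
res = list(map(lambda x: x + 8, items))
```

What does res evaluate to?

Step 1: Apply lambda x: x + 8 to each element:
  24 -> 32
  22 -> 30
  3 -> 11
  24 -> 32
  20 -> 28
Therefore res = [32, 30, 11, 32, 28].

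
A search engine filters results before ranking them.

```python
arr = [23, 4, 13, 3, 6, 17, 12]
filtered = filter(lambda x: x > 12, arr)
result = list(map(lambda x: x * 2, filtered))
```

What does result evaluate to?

Step 1: Filter arr for elements > 12:
  23: kept
  4: removed
  13: kept
  3: removed
  6: removed
  17: kept
  12: removed
Step 2: Map x * 2 on filtered [23, 13, 17]:
  23 -> 46
  13 -> 26
  17 -> 34
Therefore result = [46, 26, 34].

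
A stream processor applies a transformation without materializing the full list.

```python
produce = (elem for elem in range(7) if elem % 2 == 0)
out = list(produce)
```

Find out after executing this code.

Step 1: Filter range(7) keeping only even values:
  elem=0: even, included
  elem=1: odd, excluded
  elem=2: even, included
  elem=3: odd, excluded
  elem=4: even, included
  elem=5: odd, excluded
  elem=6: even, included
Therefore out = [0, 2, 4, 6].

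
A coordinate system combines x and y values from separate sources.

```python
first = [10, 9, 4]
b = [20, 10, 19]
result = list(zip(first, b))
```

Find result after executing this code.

Step 1: zip pairs elements at same index:
  Index 0: (10, 20)
  Index 1: (9, 10)
  Index 2: (4, 19)
Therefore result = [(10, 20), (9, 10), (4, 19)].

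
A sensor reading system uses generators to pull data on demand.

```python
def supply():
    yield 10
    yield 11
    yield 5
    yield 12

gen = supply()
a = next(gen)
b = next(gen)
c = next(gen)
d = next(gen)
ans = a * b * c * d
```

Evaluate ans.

Step 1: Create generator and consume all values:
  a = next(gen) = 10
  b = next(gen) = 11
  c = next(gen) = 5
  d = next(gen) = 12
Step 2: ans = 10 * 11 * 5 * 12 = 6600.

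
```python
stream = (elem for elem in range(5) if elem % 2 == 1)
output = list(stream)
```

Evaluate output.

Step 1: Filter range(5) keeping only odd values:
  elem=0: even, excluded
  elem=1: odd, included
  elem=2: even, excluded
  elem=3: odd, included
  elem=4: even, excluded
Therefore output = [1, 3].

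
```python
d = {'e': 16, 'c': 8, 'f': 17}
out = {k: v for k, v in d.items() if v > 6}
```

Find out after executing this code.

Step 1: Filter items where value > 6:
  'e': 16 > 6: kept
  'c': 8 > 6: kept
  'f': 17 > 6: kept
Therefore out = {'e': 16, 'c': 8, 'f': 17}.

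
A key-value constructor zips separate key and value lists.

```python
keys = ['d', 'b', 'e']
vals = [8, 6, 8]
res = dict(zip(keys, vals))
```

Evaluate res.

Step 1: zip pairs keys with values:
  'd' -> 8
  'b' -> 6
  'e' -> 8
Therefore res = {'d': 8, 'b': 6, 'e': 8}.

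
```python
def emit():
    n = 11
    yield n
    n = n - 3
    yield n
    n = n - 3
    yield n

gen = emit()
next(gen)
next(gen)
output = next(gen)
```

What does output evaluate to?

Step 1: Trace through generator execution:
  Yield 1: n starts at 11, yield 11
  Yield 2: n = 11 - 3 = 8, yield 8
  Yield 3: n = 8 - 3 = 5, yield 5
Step 2: First next() gets 11, second next() gets the second value, third next() yields 5.
Therefore output = 5.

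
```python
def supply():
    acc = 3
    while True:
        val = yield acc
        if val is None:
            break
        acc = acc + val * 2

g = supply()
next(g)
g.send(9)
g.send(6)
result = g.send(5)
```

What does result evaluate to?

Step 1: next() -> yield acc=3.
Step 2: send(9) -> val=9, acc = 3 + 9*2 = 21, yield 21.
Step 3: send(6) -> val=6, acc = 21 + 6*2 = 33, yield 33.
Step 4: send(5) -> val=5, acc = 33 + 5*2 = 43, yield 43.
Therefore result = 43.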